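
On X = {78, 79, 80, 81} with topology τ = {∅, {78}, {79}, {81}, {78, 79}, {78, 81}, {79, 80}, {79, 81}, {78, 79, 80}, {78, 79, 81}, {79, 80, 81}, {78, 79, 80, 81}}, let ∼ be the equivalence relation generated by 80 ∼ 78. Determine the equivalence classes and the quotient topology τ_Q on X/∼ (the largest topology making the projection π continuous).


X/∼ = {[78=80], [79], [81]}; |τ_Q| = 6.

Equivalence classes: [78=80], [79], [81].
Quotient map π: X → X/∼ sends 78 ↦ [78=80], 79 ↦ [79], 80 ↦ [78=80], 81 ↦ [81].
For each subset V ⊆ X/∼, compute π^{-1}(V) ⊆ X and check whether π^{-1}(V) ∈ τ. V is open in τ_Q iff π^{-1}(V) ∈ τ.
  V = {}: π^{-1}(V) = ∅ ∈ τ ✓.
  V = {[78=80]}: π^{-1}(V) = {78, 80} ∉ τ ✗.
  V = {[79]}: π^{-1}(V) = {79} ∈ τ ✓.
  V = {[78=80], [79]}: π^{-1}(V) = {78, 79, 80} ∈ τ ✓.
  V = {[81]}: π^{-1}(V) = {81} ∈ τ ✓.
  V = {[78=80], [81]}: π^{-1}(V) = {78, 80, 81} ∉ τ ✗.
  V = {[79], [81]}: π^{-1}(V) = {79, 81} ∈ τ ✓.
  V = {[78=80], [79], [81]}: π^{-1}(V) = {78, 79, 80, 81} ∈ τ ✓.
Open sets in the quotient: τ_Q = {{}, {[79]}, {[78=80], [79]}, {[81]}, {[79], [81]}, {[78=80], [79], [81]}} (6 elements).


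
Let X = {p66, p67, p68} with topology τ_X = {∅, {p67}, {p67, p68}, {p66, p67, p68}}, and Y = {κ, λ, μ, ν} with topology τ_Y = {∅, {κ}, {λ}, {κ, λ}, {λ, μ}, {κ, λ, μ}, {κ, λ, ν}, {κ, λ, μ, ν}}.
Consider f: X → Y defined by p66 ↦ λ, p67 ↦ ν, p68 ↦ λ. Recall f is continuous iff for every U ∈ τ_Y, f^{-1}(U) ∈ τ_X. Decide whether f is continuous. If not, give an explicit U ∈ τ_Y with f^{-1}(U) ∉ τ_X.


f is NOT continuous.

Compute f^{-1}(U) for each U ∈ τ_Y:
  U = ∅: f^{-1}(U) = ∅ ∈ τ_X ✓.
  U = {κ}: f^{-1}(U) = ∅ ∈ τ_X ✓.
  U = {λ}: f^{-1}(U) = {p66, p68} ∉ τ_X ✗.
  U = {κ, λ}: f^{-1}(U) = {p66, p68} ∉ τ_X ✗.
  U = {λ, μ}: f^{-1}(U) = {p66, p68} ∉ τ_X ✗.
  U = {κ, λ, μ}: f^{-1}(U) = {p66, p68} ∉ τ_X ✗.
  U = {κ, λ, ν}: f^{-1}(U) = {p66, p67, p68} ∈ τ_X ✓.
  U = {κ, λ, μ, ν}: f^{-1}(U) = {p66, p67, p68} ∈ τ_X ✓.
Found U = {λ} with f^{-1}(U) = {p66, p68} not in τ_X. Therefore f is NOT continuous.


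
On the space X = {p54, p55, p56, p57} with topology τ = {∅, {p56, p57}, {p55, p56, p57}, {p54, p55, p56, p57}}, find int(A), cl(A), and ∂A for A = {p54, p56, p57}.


int(A) = {p56, p57}, cl(A) = {p54, p55, p56, p57}, ∂A = {p54, p55}.

Closed sets in (X, τ) are complements of opens:
  closed(X, τ) = {∅, {p54}, {p54, p55}, {p54, p55, p56, p57}}.
int(A) = ⋃ {U ∈ τ : U ⊆ A}. Opens contained in A: ∅, {p56, p57}.
Taking the union of these: int(A) = {p56, p57}.
cl(A) = ⋂ {C closed : A ⊆ C}. Closed sets containing A: {p54, p55, p56, p57}.
Intersecting these: cl(A) = {p54, p55, p56, p57}.
∂A = cl(A) ∖ int(A) = {p54, p55, p56, p57} ∖ {p56, p57} = {p54, p55}.


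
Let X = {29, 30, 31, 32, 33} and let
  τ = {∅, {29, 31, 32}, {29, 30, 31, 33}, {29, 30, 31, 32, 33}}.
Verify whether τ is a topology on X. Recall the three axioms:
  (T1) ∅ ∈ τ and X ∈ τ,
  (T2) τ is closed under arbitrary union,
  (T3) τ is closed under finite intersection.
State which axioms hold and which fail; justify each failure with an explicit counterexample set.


τ is NOT a topology on X.

Axiom (T1): ∅ ∈ τ? Yes; X ∈ τ? Yes.
Axiom (T2/T3): check pairwise unions and intersections of members of τ.
Counterexample for (T3): {29, 31, 32} ∩ {29, 30, 31, 33} = {29, 31} ∉ τ. Therefore τ is NOT a topology.


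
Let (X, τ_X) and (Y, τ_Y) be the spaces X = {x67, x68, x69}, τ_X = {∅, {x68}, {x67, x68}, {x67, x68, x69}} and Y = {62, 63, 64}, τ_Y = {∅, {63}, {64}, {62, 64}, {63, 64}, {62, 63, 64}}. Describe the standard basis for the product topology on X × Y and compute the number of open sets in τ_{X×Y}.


Basis B = {∅ × ∅, {x68} × {63}, {x68} × {64}, {x67, x68} × {63}, {x67, x68} × {64}, {x68} × {62, 64}, {x68} × {63, 64}, {x67, x68, x69} × {63}, {x67, x68, x69} × {64}, {x68} × {62, 63, 64}, {x67, x68} × {62, 64}, {x67, x68} × {63, 64}, {x67, x68} × {62, 63, 64}, {x67, x68, x69} × {62, 64}, {x67, x68, x69} × {63, 64}, {x67, x68, x69} × {62, 63, 64}}; |τ_{X×Y}| = 40.

Enumerate products U × V with U ∈ τ_X, V ∈ τ_Y (deduplicated):
  ∅ × ∅ = {} (∅)
  {x68} × {63} = {(x68,63)}
  {x68} × {64} = {(x68,64)}
  {x67, x68} × {63} = {(x67,63), (x68,63)}
  {x67, x68} × {64} = {(x67,64), (x68,64)}
  {x68} × {62, 64} = {(x68,62), (x68,64)}
  {x68} × {63, 64} = {(x68,63), (x68,64)}
  {x67, x68, x69} × {63} = {(x67,63), (x68,63), (x69,63)}
  {x67, x68, x69} × {64} = {(x67,64), (x68,64), (x69,64)}
  {x68} × {62, 63, 64} = {(x68,62), (x68,63), (x68,64)}
  {x67, x68} × {62, 64} = {(x67,62), (x67,64), (x68,62), (x68,64)}
  {x67, x68} × {63, 64} = {(x67,63), (x67,64), (x68,63), (x68,64)}
  {x67, x68} × {62, 63, 64} = {(x67,62), (x67,63), (x67,64), (x68,62), (x68,63), (x68,64)}
  {x67, x68, x69} × {62, 64} = {(x67,62), (x67,64), (x68,62), (x68,64), (x69,62), (x69,64)}
  {x67, x68, x69} × {63, 64} = {(x67,63), (x67,64), (x68,63), (x68,64), (x69,63), (x69,64)}
  {x67, x68, x69} × {62, 63, 64} = {(x67,62), (x67,63), (x67,64), (x68,62), (x68,63), (x68,64), (x69,62), (x69,63), (x69,64)}
These 16 distinct sets form the basis B.
Close under arbitrary unions to get τ_{X×Y}; counting gives |τ_{X×Y}| = 40.


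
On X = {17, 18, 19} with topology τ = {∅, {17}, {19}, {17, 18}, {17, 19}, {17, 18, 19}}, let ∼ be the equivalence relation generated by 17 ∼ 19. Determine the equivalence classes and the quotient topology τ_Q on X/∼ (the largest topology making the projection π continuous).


X/∼ = {[17=19], [18]}; |τ_Q| = 3.

Equivalence classes: [17=19], [18].
Quotient map π: X → X/∼ sends 17 ↦ [17=19], 18 ↦ [18], 19 ↦ [17=19].
For each subset V ⊆ X/∼, compute π^{-1}(V) ⊆ X and check whether π^{-1}(V) ∈ τ. V is open in τ_Q iff π^{-1}(V) ∈ τ.
  V = {}: π^{-1}(V) = ∅ ∈ τ ✓.
  V = {[17=19]}: π^{-1}(V) = {17, 19} ∈ τ ✓.
  V = {[18]}: π^{-1}(V) = {18} ∉ τ ✗.
  V = {[17=19], [18]}: π^{-1}(V) = {17, 18, 19} ∈ τ ✓.
Open sets in the quotient: τ_Q = {{}, {[17=19]}, {[17=19], [18]}} (3 elements).


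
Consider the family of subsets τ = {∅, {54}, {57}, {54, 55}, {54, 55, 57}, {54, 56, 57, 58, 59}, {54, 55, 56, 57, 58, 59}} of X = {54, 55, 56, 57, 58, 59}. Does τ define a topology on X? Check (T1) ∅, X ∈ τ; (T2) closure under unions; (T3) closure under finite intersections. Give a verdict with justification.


τ is NOT a topology on X.

Axiom (T1): ∅ ∈ τ? Yes; X ∈ τ? Yes.
Axiom (T2/T3): check pairwise unions and intersections of members of τ.
Counterexample for (T2): {54} ∪ {57} = {54, 57} ∉ τ. Therefore τ is NOT a topology.


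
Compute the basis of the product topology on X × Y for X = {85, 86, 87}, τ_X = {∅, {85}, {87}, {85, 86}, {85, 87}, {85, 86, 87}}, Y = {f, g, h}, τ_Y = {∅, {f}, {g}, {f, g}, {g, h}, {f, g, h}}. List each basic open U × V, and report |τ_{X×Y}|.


Basis B = {∅ × ∅, {85} × {f}, {85} × {g}, {87} × {f}, {87} × {g}, {85} × {f, g}, {85, 86} × {f}, {85, 87} × {f}, {85} × {g, h}, {85, 86} × {g}, {85, 87} × {g}, {87} × {f, g}, {87} × {g, h}, {85} × {f, g, h}, {85, 86, 87} × {f}, {85, 86, 87} × {g}, {87} × {f, g, h}, {85, 86} × {f, g}, {85, 87} × {f, g}, {85, 86} × {g, h}, {85, 87} × {g, h}, {85, 86} × {f, g, h}, {85, 87} × {f, g, h}, {85, 86, 87} × {f, g}, {85, 86, 87} × {g, h}, {85, 86, 87} × {f, g, h}}; |τ_{X×Y}| = 108.

Enumerate products U × V with U ∈ τ_X, V ∈ τ_Y (deduplicated):
  ∅ × ∅ = {} (∅)
  {85} × {f} = {(85,f)}
  {85} × {g} = {(85,g)}
  {87} × {f} = {(87,f)}
  {87} × {g} = {(87,g)}
  {85} × {f, g} = {(85,f), (85,g)}
  {85, 86} × {f} = {(85,f), (86,f)}
  {85, 87} × {f} = {(85,f), (87,f)}
  {85} × {g, h} = {(85,g), (85,h)}
  {85, 86} × {g} = {(85,g), (86,g)}
  {85, 87} × {g} = {(85,g), (87,g)}
  {87} × {f, g} = {(87,f), (87,g)}
  {87} × {g, h} = {(87,g), (87,h)}
  {85} × {f, g, h} = {(85,f), (85,g), (85,h)}
  {85, 86, 87} × {f} = {(85,f), (86,f), (87,f)}
  {85, 86, 87} × {g} = {(85,g), (86,g), (87,g)}
  {87} × {f, g, h} = {(87,f), (87,g), (87,h)}
  {85, 86} × {f, g} = {(85,f), (85,g), (86,f), (86,g)}
  {85, 87} × {f, g} = {(85,f), (85,g), (87,f), (87,g)}
  {85, 86} × {g, h} = {(85,g), (85,h), (86,g), (86,h)}
  {85, 87} × {g, h} = {(85,g), (85,h), (87,g), (87,h)}
  {85, 86} × {f, g, h} = {(85,f), (85,g), (85,h), (86,f), (86,g), (86,h)}
  {85, 87} × {f, g, h} = {(85,f), (85,g), (85,h), (87,f), (87,g), (87,h)}
  {85, 86, 87} × {f, g} = {(85,f), (85,g), (86,f), (86,g), (87,f), (87,g)}
  {85, 86, 87} × {g, h} = {(85,g), (85,h), (86,g), (86,h), (87,g), (87,h)}
  {85, 86, 87} × {f, g, h} = {(85,f), (85,g), (85,h), (86,f), (86,g), (86,h), (87,f), (87,g), (87,h)}
These 26 distinct sets form the basis B.
Close under arbitrary unions to get τ_{X×Y}; counting gives |τ_{X×Y}| = 108.


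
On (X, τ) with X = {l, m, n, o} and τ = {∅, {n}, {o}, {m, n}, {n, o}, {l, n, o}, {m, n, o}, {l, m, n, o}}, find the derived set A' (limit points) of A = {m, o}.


A' = {l}

For each x ∈ X, list the open sets U ∈ τ with x ∈ U, then check whether U ∩ (A ∖ {x}) ≠ ∅ for every such U.
  x = l: opens ∋ x are {l, n, o}, {l, m, n, o}; each meets A ∖ {l}, so x IS a limit point.
  x = m: open {m, n} ∋ x has {m, n} ∩ (A ∖ {m}) = ∅, so x is NOT a limit point.
  x = n: open {n} ∋ x has {n} ∩ (A ∖ {n}) = ∅, so x is NOT a limit point.
  x = o: open {o} ∋ x has {o} ∩ (A ∖ {o}) = ∅, so x is NOT a limit point.
Collecting: A' = {l}.


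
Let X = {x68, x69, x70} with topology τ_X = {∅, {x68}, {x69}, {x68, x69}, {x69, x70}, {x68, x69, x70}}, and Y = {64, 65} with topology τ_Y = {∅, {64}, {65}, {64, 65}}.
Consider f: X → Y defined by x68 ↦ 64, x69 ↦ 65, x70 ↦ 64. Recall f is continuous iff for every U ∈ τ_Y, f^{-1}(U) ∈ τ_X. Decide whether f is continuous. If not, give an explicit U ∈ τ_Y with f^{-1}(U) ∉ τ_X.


f is NOT continuous.

Compute f^{-1}(U) for each U ∈ τ_Y:
  U = ∅: f^{-1}(U) = ∅ ∈ τ_X ✓.
  U = {64}: f^{-1}(U) = {x68, x70} ∉ τ_X ✗.
  U = {65}: f^{-1}(U) = {x69} ∈ τ_X ✓.
  U = {64, 65}: f^{-1}(U) = {x68, x69, x70} ∈ τ_X ✓.
Found U = {64} with f^{-1}(U) = {x68, x70} not in τ_X. Therefore f is NOT continuous.


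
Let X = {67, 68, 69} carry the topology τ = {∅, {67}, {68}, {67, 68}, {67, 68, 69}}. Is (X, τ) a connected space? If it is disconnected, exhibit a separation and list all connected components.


(X, τ) is connected.

Find clopen sets (U ∈ τ with X ∖ U ∈ τ):
  U = ∅, X ∖ U = {67, 68, 69} — both open, so U is clopen.
  U = {67, 68, 69}, X ∖ U = ∅ — both open, so U is clopen.
Only trivial clopens (∅ and X) exist, so (X, τ) is connected.
Compute connected components by grouping points that agree on all clopens:
  component: {67, 68, 69}


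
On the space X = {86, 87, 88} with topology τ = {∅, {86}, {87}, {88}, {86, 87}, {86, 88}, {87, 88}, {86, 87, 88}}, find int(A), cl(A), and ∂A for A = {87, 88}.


int(A) = {87, 88}, cl(A) = {87, 88}, ∂A = ∅.

Closed sets in (X, τ) are complements of opens:
  closed(X, τ) = {∅, {86}, {87}, {88}, {86, 87}, {86, 88}, {87, 88}, {86, 87, 88}}.
int(A) = ⋃ {U ∈ τ : U ⊆ A}. Opens contained in A: ∅, {87}, {88}, {87, 88}.
Taking the union of these: int(A) = {87, 88}.
cl(A) = ⋂ {C closed : A ⊆ C}. Closed sets containing A: {87, 88}, {86, 87, 88}.
Intersecting these: cl(A) = {87, 88}.
∂A = cl(A) ∖ int(A) = {87, 88} ∖ {87, 88} = ∅.


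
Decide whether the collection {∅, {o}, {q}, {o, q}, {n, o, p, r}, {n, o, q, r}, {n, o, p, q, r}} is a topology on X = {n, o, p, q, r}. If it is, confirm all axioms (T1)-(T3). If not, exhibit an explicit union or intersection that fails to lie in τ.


τ is NOT a topology on X.

Axiom (T1): ∅ ∈ τ? Yes; X ∈ τ? Yes.
Axiom (T2/T3): check pairwise unions and intersections of members of τ.
Counterexample for (T3): {n, o, p, r} ∩ {n, o, q, r} = {n, o, r} ∉ τ. Therefore τ is NOT a topology.


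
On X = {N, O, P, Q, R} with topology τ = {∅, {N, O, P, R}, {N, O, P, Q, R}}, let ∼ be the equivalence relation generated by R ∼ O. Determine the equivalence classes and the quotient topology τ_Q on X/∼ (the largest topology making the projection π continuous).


X/∼ = {[N], [O=R], [P], [Q]}; |τ_Q| = 3.

Equivalence classes: [N], [O=R], [P], [Q].
Quotient map π: X → X/∼ sends N ↦ [N], O ↦ [O=R], P ↦ [P], Q ↦ [Q], R ↦ [O=R].
For each subset V ⊆ X/∼, compute π^{-1}(V) ⊆ X and check whether π^{-1}(V) ∈ τ. V is open in τ_Q iff π^{-1}(V) ∈ τ.
  V = {}: π^{-1}(V) = ∅ ∈ τ ✓.
  V = {[N]}: π^{-1}(V) = {N} ∉ τ ✗.
  V = {[O=R]}: π^{-1}(V) = {O, R} ∉ τ ✗.
  V = {[N], [O=R]}: π^{-1}(V) = {N, O, R} ∉ τ ✗.
  V = {[P]}: π^{-1}(V) = {P} ∉ τ ✗.
  V = {[N], [P]}: π^{-1}(V) = {N, P} ∉ τ ✗.
  V = {[O=R], [P]}: π^{-1}(V) = {O, P, R} ∉ τ ✗.
  V = {[N], [O=R], [P]}: π^{-1}(V) = {N, O, P, R} ∈ τ ✓.
  V = {[Q]}: π^{-1}(V) = {Q} ∉ τ ✗.
  V = {[N], [Q]}: π^{-1}(V) = {N, Q} ∉ τ ✗.
  V = {[O=R], [Q]}: π^{-1}(V) = {O, Q, R} ∉ τ ✗.
  V = {[N], [O=R], [Q]}: π^{-1}(V) = {N, O, Q, R} ∉ τ ✗.
  V = {[P], [Q]}: π^{-1}(V) = {P, Q} ∉ τ ✗.
  V = {[N], [P], [Q]}: π^{-1}(V) = {N, P, Q} ∉ τ ✗.
  V = {[O=R], [P], [Q]}: π^{-1}(V) = {O, P, Q, R} ∉ τ ✗.
  V = {[N], [O=R], [P], [Q]}: π^{-1}(V) = {N, O, P, Q, R} ∈ τ ✓.
Open sets in the quotient: τ_Q = {{}, {[N], [O=R], [P]}, {[N], [O=R], [P], [Q]}} (3 elements).


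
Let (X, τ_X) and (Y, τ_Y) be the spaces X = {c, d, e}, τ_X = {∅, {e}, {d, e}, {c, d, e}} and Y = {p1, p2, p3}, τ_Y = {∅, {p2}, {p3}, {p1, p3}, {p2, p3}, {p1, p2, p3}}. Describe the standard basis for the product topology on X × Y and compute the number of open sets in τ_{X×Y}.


Basis B = {∅ × ∅, {e} × {p2}, {e} × {p3}, {d, e} × {p2}, {d, e} × {p3}, {e} × {p1, p3}, {e} × {p2, p3}, {c, d, e} × {p2}, {c, d, e} × {p3}, {e} × {p1, p2, p3}, {d, e} × {p1, p3}, {d, e} × {p2, p3}, {c, d, e} × {p1, p3}, {c, d, e} × {p2, p3}, {d, e} × {p1, p2, p3}, {c, d, e} × {p1, p2, p3}}; |τ_{X×Y}| = 40.

Enumerate products U × V with U ∈ τ_X, V ∈ τ_Y (deduplicated):
  ∅ × ∅ = {} (∅)
  {e} × {p2} = {(e,p2)}
  {e} × {p3} = {(e,p3)}
  {d, e} × {p2} = {(d,p2), (e,p2)}
  {d, e} × {p3} = {(d,p3), (e,p3)}
  {e} × {p1, p3} = {(e,p1), (e,p3)}
  {e} × {p2, p3} = {(e,p2), (e,p3)}
  {c, d, e} × {p2} = {(c,p2), (d,p2), (e,p2)}
  {c, d, e} × {p3} = {(c,p3), (d,p3), (e,p3)}
  {e} × {p1, p2, p3} = {(e,p1), (e,p2), (e,p3)}
  {d, e} × {p1, p3} = {(d,p1), (d,p3), (e,p1), (e,p3)}
  {d, e} × {p2, p3} = {(d,p2), (d,p3), (e,p2), (e,p3)}
  {c, d, e} × {p1, p3} = {(c,p1), (c,p3), (d,p1), (d,p3), (e,p1), (e,p3)}
  {c, d, e} × {p2, p3} = {(c,p2), (c,p3), (d,p2), (d,p3), (e,p2), (e,p3)}
  {d, e} × {p1, p2, p3} = {(d,p1), (d,p2), (d,p3), (e,p1), (e,p2), (e,p3)}
  {c, d, e} × {p1, p2, p3} = {(c,p1), (c,p2), (c,p3), (d,p1), (d,p2), (d,p3), (e,p1), (e,p2), (e,p3)}
These 16 distinct sets form the basis B.
Close under arbitrary unions to get τ_{X×Y}; counting gives |τ_{X×Y}| = 40.


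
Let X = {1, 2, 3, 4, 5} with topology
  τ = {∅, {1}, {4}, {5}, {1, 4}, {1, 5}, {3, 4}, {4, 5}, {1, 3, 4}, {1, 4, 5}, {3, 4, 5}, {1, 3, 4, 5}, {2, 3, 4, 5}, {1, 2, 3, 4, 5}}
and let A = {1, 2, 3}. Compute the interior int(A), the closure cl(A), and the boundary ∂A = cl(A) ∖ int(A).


int(A) = {1}, cl(A) = {1, 2, 3}, ∂A = {2, 3}.

Closed sets in (X, τ) are complements of opens:
  closed(X, τ) = {∅, {1}, {2}, {1, 2}, {2, 3}, {2, 5}, {1, 2, 3}, {1, 2, 5}, {2, 3, 4}, {2, 3, 5}, {1, 2, 3, 4}, {1, 2, 3, 5}, {2, 3, 4, 5}, {1, 2, 3, 4, 5}}.
int(A) = ⋃ {U ∈ τ : U ⊆ A}. Opens contained in A: ∅, {1}.
Taking the union of these: int(A) = {1}.
cl(A) = ⋂ {C closed : A ⊆ C}. Closed sets containing A: {1, 2, 3}, {1, 2, 3, 4}, {1, 2, 3, 5}, {1, 2, 3, 4, 5}.
Intersecting these: cl(A) = {1, 2, 3}.
∂A = cl(A) ∖ int(A) = {1, 2, 3} ∖ {1} = {2, 3}.


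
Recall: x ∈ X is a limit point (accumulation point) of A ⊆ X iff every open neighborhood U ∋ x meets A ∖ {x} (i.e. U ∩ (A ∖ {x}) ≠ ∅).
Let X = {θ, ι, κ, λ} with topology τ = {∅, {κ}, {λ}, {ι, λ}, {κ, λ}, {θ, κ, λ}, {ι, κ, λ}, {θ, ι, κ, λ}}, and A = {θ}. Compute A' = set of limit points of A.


A' = ∅

For each x ∈ X, list the open sets U ∈ τ with x ∈ U, then check whether U ∩ (A ∖ {x}) ≠ ∅ for every such U.
  x = θ: open {θ, κ, λ} ∋ x has {θ, κ, λ} ∩ (A ∖ {θ}) = ∅, so x is NOT a limit point.
  x = ι: open {ι, λ} ∋ x has {ι, λ} ∩ (A ∖ {ι}) = ∅, so x is NOT a limit point.
  x = κ: open {κ} ∋ x has {κ} ∩ (A ∖ {κ}) = ∅, so x is NOT a limit point.
  x = λ: open {λ} ∋ x has {λ} ∩ (A ∖ {λ}) = ∅, so x is NOT a limit point.
Collecting: A' = ∅.


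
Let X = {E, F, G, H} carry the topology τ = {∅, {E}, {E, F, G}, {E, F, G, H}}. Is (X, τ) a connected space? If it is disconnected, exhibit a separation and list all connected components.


(X, τ) is connected.

Find clopen sets (U ∈ τ with X ∖ U ∈ τ):
  U = ∅, X ∖ U = {E, F, G, H} — both open, so U is clopen.
  U = {E, F, G, H}, X ∖ U = ∅ — both open, so U is clopen.
Only trivial clopens (∅ and X) exist, so (X, τ) is connected.
Compute connected components by grouping points that agree on all clopens:
  component: {E, F, G, H}


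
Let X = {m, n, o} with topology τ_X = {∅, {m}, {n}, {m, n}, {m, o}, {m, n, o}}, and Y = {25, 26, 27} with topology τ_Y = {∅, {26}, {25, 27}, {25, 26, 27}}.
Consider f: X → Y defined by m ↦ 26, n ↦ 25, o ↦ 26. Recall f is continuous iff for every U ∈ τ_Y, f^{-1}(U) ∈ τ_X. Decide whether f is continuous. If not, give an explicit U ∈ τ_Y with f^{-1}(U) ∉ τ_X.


f IS continuous.

Compute f^{-1}(U) for each U ∈ τ_Y:
  U = ∅: f^{-1}(U) = ∅ ∈ τ_X ✓.
  U = {26}: f^{-1}(U) = {m, o} ∈ τ_X ✓.
  U = {25, 27}: f^{-1}(U) = {n} ∈ τ_X ✓.
  U = {25, 26, 27}: f^{-1}(U) = {m, n, o} ∈ τ_X ✓.
Every preimage lies in τ_X, so f IS continuous.


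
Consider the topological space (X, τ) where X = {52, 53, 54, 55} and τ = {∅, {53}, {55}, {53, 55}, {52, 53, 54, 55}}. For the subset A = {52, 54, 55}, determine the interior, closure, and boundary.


int(A) = {55}, cl(A) = {52, 54, 55}, ∂A = {52, 54}.

Closed sets in (X, τ) are complements of opens:
  closed(X, τ) = {∅, {52, 54}, {52, 53, 54}, {52, 54, 55}, {52, 53, 54, 55}}.
int(A) = ⋃ {U ∈ τ : U ⊆ A}. Opens contained in A: ∅, {55}.
Taking the union of these: int(A) = {55}.
cl(A) = ⋂ {C closed : A ⊆ C}. Closed sets containing A: {52, 54, 55}, {52, 53, 54, 55}.
Intersecting these: cl(A) = {52, 54, 55}.
∂A = cl(A) ∖ int(A) = {52, 54, 55} ∖ {55} = {52, 54}.


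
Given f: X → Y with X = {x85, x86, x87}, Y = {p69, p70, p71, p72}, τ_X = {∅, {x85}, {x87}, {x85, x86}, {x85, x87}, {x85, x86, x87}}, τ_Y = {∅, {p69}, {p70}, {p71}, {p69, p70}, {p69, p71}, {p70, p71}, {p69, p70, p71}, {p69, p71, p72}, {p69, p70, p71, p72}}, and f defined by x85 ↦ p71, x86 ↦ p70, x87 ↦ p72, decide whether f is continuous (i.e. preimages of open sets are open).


f is NOT continuous.

Compute f^{-1}(U) for each U ∈ τ_Y:
  U = ∅: f^{-1}(U) = ∅ ∈ τ_X ✓.
  U = {p69}: f^{-1}(U) = ∅ ∈ τ_X ✓.
  U = {p70}: f^{-1}(U) = {x86} ∉ τ_X ✗.
  U = {p71}: f^{-1}(U) = {x85} ∈ τ_X ✓.
  U = {p69, p70}: f^{-1}(U) = {x86} ∉ τ_X ✗.
  U = {p69, p71}: f^{-1}(U) = {x85} ∈ τ_X ✓.
  U = {p70, p71}: f^{-1}(U) = {x85, x86} ∈ τ_X ✓.
  U = {p69, p70, p71}: f^{-1}(U) = {x85, x86} ∈ τ_X ✓.
  U = {p69, p71, p72}: f^{-1}(U) = {x85, x87} ∈ τ_X ✓.
  U = {p69, p70, p71, p72}: f^{-1}(U) = {x85, x86, x87} ∈ τ_X ✓.
Found U = {p70} with f^{-1}(U) = {x86} not in τ_X. Therefore f is NOT continuous.


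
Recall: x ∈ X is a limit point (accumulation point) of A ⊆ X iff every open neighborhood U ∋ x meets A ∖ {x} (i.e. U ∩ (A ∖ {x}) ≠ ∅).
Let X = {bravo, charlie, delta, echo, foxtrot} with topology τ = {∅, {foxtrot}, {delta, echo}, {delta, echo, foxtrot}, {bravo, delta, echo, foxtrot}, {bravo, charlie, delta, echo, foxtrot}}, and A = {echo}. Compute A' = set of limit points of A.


A' = {bravo, charlie, delta}

For each x ∈ X, list the open sets U ∈ τ with x ∈ U, then check whether U ∩ (A ∖ {x}) ≠ ∅ for every such U.
  x = bravo: opens ∋ x are {bravo, delta, echo, foxtrot}, {bravo, charlie, delta, echo, foxtrot}; each meets A ∖ {bravo}, so x IS a limit point.
  x = charlie: opens ∋ x are {bravo, charlie, delta, echo, foxtrot}; each meets A ∖ {charlie}, so x IS a limit point.
  x = delta: opens ∋ x are {delta, echo}, {delta, echo, foxtrot}, {bravo, delta, echo, foxtrot}, {bravo, charlie, delta, echo, foxtrot}; each meets A ∖ {delta}, so x IS a limit point.
  x = echo: open {delta, echo} ∋ x has {delta, echo} ∩ (A ∖ {echo}) = ∅, so x is NOT a limit point.
  x = foxtrot: open {foxtrot} ∋ x has {foxtrot} ∩ (A ∖ {foxtrot}) = ∅, so x is NOT a limit point.
Collecting: A' = {bravo, charlie, delta}.


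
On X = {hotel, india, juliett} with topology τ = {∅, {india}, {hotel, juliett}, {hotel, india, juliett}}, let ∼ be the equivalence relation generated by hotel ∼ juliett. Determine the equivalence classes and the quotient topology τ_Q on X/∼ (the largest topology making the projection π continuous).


X/∼ = {[hotel=juliett], [india]}; |τ_Q| = 4.

Equivalence classes: [hotel=juliett], [india].
Quotient map π: X → X/∼ sends hotel ↦ [hotel=juliett], india ↦ [india], juliett ↦ [hotel=juliett].
For each subset V ⊆ X/∼, compute π^{-1}(V) ⊆ X and check whether π^{-1}(V) ∈ τ. V is open in τ_Q iff π^{-1}(V) ∈ τ.
  V = {}: π^{-1}(V) = ∅ ∈ τ ✓.
  V = {[hotel=juliett]}: π^{-1}(V) = {hotel, juliett} ∈ τ ✓.
  V = {[india]}: π^{-1}(V) = {india} ∈ τ ✓.
  V = {[hotel=juliett], [india]}: π^{-1}(V) = {hotel, india, juliett} ∈ τ ✓.
Open sets in the quotient: τ_Q = {{}, {[hotel=juliett]}, {[india]}, {[hotel=juliett], [india]}} (4 elements).


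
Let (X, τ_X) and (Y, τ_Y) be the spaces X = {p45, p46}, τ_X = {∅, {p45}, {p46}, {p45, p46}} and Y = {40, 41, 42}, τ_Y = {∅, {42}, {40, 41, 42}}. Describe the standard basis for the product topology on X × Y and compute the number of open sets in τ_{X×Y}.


Basis B = {∅ × ∅, {p45} × {42}, {p46} × {42}, {p45, p46} × {42}, {p45} × {40, 41, 42}, {p46} × {40, 41, 42}, {p45, p46} × {40, 41, 42}}; |τ_{X×Y}| = 9.

Enumerate products U × V with U ∈ τ_X, V ∈ τ_Y (deduplicated):
  ∅ × ∅ = {} (∅)
  {p45} × {42} = {(p45,42)}
  {p46} × {42} = {(p46,42)}
  {p45, p46} × {42} = {(p45,42), (p46,42)}
  {p45} × {40, 41, 42} = {(p45,40), (p45,41), (p45,42)}
  {p46} × {40, 41, 42} = {(p46,40), (p46,41), (p46,42)}
  {p45, p46} × {40, 41, 42} = {(p45,40), (p45,41), (p45,42), (p46,40), (p46,41), (p46,42)}
These 7 distinct sets form the basis B.
Close under arbitrary unions to get τ_{X×Y}; counting gives |τ_{X×Y}| = 9.


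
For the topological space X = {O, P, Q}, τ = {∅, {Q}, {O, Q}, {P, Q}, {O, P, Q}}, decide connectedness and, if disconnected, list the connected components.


(X, τ) is connected.

Find clopen sets (U ∈ τ with X ∖ U ∈ τ):
  U = ∅, X ∖ U = {O, P, Q} — both open, so U is clopen.
  U = {O, P, Q}, X ∖ U = ∅ — both open, so U is clopen.
Only trivial clopens (∅ and X) exist, so (X, τ) is connected.
Compute connected components by grouping points that agree on all clopens:
  component: {O, P, Q}


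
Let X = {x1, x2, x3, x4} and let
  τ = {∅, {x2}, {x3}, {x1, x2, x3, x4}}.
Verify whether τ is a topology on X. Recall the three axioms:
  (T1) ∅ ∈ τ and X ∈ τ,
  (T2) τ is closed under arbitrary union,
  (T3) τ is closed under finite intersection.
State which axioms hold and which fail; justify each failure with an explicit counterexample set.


τ is NOT a topology on X.

Axiom (T1): ∅ ∈ τ? Yes; X ∈ τ? Yes.
Axiom (T2/T3): check pairwise unions and intersections of members of τ.
Counterexample for (T2): {x2} ∪ {x3} = {x2, x3} ∉ τ. Therefore τ is NOT a topology.


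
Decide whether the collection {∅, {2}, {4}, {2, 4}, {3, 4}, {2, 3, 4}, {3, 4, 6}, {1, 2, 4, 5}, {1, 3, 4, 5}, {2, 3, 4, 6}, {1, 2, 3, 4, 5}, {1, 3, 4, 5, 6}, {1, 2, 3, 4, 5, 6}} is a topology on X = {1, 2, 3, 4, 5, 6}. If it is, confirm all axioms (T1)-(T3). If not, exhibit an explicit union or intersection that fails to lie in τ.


τ is NOT a topology on X.

Axiom (T1): ∅ ∈ τ? Yes; X ∈ τ? Yes.
Axiom (T2/T3): check pairwise unions and intersections of members of τ.
Counterexample for (T3): {1, 2, 4, 5} ∩ {1, 3, 4, 5} = {1, 4, 5} ∉ τ. Therefore τ is NOT a topology.


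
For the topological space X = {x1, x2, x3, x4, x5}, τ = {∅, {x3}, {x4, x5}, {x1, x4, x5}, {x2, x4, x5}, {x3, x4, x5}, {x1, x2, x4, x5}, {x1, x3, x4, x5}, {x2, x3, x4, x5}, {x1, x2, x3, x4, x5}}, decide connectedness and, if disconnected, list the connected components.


(X, τ) is disconnected; components = [{x3}, {x1, x2, x4, x5}].

Find clopen sets (U ∈ τ with X ∖ U ∈ τ):
  U = ∅, X ∖ U = {x1, x2, x3, x4, x5} — both open, so U is clopen.
  U = {x3}, X ∖ U = {x1, x2, x4, x5} — both open, so U is clopen.
  U = {x1, x2, x4, x5}, X ∖ U = {x3} — both open, so U is clopen.
  U = {x1, x2, x3, x4, x5}, X ∖ U = ∅ — both open, so U is clopen.
Nontrivial clopen(s) exist: e.g. {x1, x2, x4, x5}. So (X, τ) is disconnected.
Compute connected components by grouping points that agree on all clopens:
  component: {x3}
  component: {x1, x2, x4, x5}


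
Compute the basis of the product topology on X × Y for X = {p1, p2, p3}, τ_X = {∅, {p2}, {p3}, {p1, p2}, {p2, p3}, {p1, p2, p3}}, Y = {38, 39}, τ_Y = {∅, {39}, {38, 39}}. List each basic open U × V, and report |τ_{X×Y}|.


Basis B = {∅ × ∅, {p2} × {39}, {p3} × {39}, {p1, p2} × {39}, {p2} × {38, 39}, {p2, p3} × {39}, {p3} × {38, 39}, {p1, p2, p3} × {39}, {p1, p2} × {38, 39}, {p2, p3} × {38, 39}, {p1, p2, p3} × {38, 39}}; |τ_{X×Y}| = 18.

Enumerate products U × V with U ∈ τ_X, V ∈ τ_Y (deduplicated):
  ∅ × ∅ = {} (∅)
  {p2} × {39} = {(p2,39)}
  {p3} × {39} = {(p3,39)}
  {p1, p2} × {39} = {(p1,39), (p2,39)}
  {p2} × {38, 39} = {(p2,38), (p2,39)}
  {p2, p3} × {39} = {(p2,39), (p3,39)}
  {p3} × {38, 39} = {(p3,38), (p3,39)}
  {p1, p2, p3} × {39} = {(p1,39), (p2,39), (p3,39)}
  {p1, p2} × {38, 39} = {(p1,38), (p1,39), (p2,38), (p2,39)}
  {p2, p3} × {38, 39} = {(p2,38), (p2,39), (p3,38), (p3,39)}
  {p1, p2, p3} × {38, 39} = {(p1,38), (p1,39), (p2,38), (p2,39), (p3,38), (p3,39)}
These 11 distinct sets form the basis B.
Close under arbitrary unions to get τ_{X×Y}; counting gives |τ_{X×Y}| = 18.


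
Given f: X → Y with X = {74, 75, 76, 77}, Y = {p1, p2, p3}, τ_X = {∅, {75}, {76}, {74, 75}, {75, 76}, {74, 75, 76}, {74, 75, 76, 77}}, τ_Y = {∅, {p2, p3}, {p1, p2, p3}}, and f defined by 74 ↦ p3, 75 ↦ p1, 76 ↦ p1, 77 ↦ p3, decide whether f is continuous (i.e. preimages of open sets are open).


f is NOT continuous.

Compute f^{-1}(U) for each U ∈ τ_Y:
  U = ∅: f^{-1}(U) = ∅ ∈ τ_X ✓.
  U = {p2, p3}: f^{-1}(U) = {74, 77} ∉ τ_X ✗.
  U = {p1, p2, p3}: f^{-1}(U) = {74, 75, 76, 77} ∈ τ_X ✓.
Found U = {p2, p3} with f^{-1}(U) = {74, 77} not in τ_X. Therefore f is NOT continuous.


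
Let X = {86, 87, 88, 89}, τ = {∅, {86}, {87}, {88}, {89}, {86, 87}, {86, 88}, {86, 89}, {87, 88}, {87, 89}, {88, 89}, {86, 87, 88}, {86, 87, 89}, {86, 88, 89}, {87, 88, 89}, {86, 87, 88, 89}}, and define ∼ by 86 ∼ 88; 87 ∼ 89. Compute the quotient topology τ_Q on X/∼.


X/∼ = {[86=88], [87=89]}; |τ_Q| = 4.

Equivalence classes: [86=88], [87=89].
Quotient map π: X → X/∼ sends 86 ↦ [86=88], 87 ↦ [87=89], 88 ↦ [86=88], 89 ↦ [87=89].
For each subset V ⊆ X/∼, compute π^{-1}(V) ⊆ X and check whether π^{-1}(V) ∈ τ. V is open in τ_Q iff π^{-1}(V) ∈ τ.
  V = {}: π^{-1}(V) = ∅ ∈ τ ✓.
  V = {[86=88]}: π^{-1}(V) = {86, 88} ∈ τ ✓.
  V = {[87=89]}: π^{-1}(V) = {87, 89} ∈ τ ✓.
  V = {[86=88], [87=89]}: π^{-1}(V) = {86, 87, 88, 89} ∈ τ ✓.
Open sets in the quotient: τ_Q = {{}, {[86=88]}, {[87=89]}, {[86=88], [87=89]}} (4 elements).


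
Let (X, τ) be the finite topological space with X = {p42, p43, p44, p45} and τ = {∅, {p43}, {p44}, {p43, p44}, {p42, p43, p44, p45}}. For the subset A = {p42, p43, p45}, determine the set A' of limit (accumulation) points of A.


A' = {p42, p45}

For each x ∈ X, list the open sets U ∈ τ with x ∈ U, then check whether U ∩ (A ∖ {x}) ≠ ∅ for every such U.
  x = p42: opens ∋ x are {p42, p43, p44, p45}; each meets A ∖ {p42}, so x IS a limit point.
  x = p43: open {p43} ∋ x has {p43} ∩ (A ∖ {p43}) = ∅, so x is NOT a limit point.
  x = p44: open {p44} ∋ x has {p44} ∩ (A ∖ {p44}) = ∅, so x is NOT a limit point.
  x = p45: opens ∋ x are {p42, p43, p44, p45}; each meets A ∖ {p45}, so x IS a limit point.
Collecting: A' = {p42, p45}.


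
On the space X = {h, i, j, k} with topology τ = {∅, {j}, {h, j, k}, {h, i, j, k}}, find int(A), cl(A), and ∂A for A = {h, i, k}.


int(A) = ∅, cl(A) = {h, i, k}, ∂A = {h, i, k}.

Closed sets in (X, τ) are complements of opens:
  closed(X, τ) = {∅, {i}, {h, i, k}, {h, i, j, k}}.
int(A) = ⋃ {U ∈ τ : U ⊆ A}. Opens contained in A: ∅.
Taking the union of these: int(A) = ∅.
cl(A) = ⋂ {C closed : A ⊆ C}. Closed sets containing A: {h, i, k}, {h, i, j, k}.
Intersecting these: cl(A) = {h, i, k}.
∂A = cl(A) ∖ int(A) = {h, i, k} ∖ ∅ = {h, i, k}.


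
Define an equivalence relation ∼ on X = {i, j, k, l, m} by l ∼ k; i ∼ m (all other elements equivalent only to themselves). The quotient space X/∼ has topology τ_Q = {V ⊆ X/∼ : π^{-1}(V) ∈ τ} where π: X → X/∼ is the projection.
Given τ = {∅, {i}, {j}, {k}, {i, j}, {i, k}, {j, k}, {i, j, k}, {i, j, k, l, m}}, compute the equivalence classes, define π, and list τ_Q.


X/∼ = {[i=m], [j], [k=l]}; |τ_Q| = 3.

Equivalence classes: [i=m], [j], [k=l].
Quotient map π: X → X/∼ sends i ↦ [i=m], j ↦ [j], k ↦ [k=l], l ↦ [k=l], m ↦ [i=m].
For each subset V ⊆ X/∼, compute π^{-1}(V) ⊆ X and check whether π^{-1}(V) ∈ τ. V is open in τ_Q iff π^{-1}(V) ∈ τ.
  V = {}: π^{-1}(V) = ∅ ∈ τ ✓.
  V = {[i=m]}: π^{-1}(V) = {i, m} ∉ τ ✗.
  V = {[j]}: π^{-1}(V) = {j} ∈ τ ✓.
  V = {[i=m], [j]}: π^{-1}(V) = {i, j, m} ∉ τ ✗.
  V = {[k=l]}: π^{-1}(V) = {k, l} ∉ τ ✗.
  V = {[i=m], [k=l]}: π^{-1}(V) = {i, k, l, m} ∉ τ ✗.
  V = {[j], [k=l]}: π^{-1}(V) = {j, k, l} ∉ τ ✗.
  V = {[i=m], [j], [k=l]}: π^{-1}(V) = {i, j, k, l, m} ∈ τ ✓.
Open sets in the quotient: τ_Q = {{}, {[j]}, {[i=m], [j], [k=l]}} (3 elements).


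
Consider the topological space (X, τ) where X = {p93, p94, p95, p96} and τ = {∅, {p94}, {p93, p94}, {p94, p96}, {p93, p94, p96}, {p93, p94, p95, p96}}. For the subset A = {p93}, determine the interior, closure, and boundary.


int(A) = ∅, cl(A) = {p93, p95}, ∂A = {p93, p95}.

Closed sets in (X, τ) are complements of opens:
  closed(X, τ) = {∅, {p95}, {p93, p95}, {p95, p96}, {p93, p95, p96}, {p93, p94, p95, p96}}.
int(A) = ⋃ {U ∈ τ : U ⊆ A}. Opens contained in A: ∅.
Taking the union of these: int(A) = ∅.
cl(A) = ⋂ {C closed : A ⊆ C}. Closed sets containing A: {p93, p95}, {p93, p95, p96}, {p93, p94, p95, p96}.
Intersecting these: cl(A) = {p93, p95}.
∂A = cl(A) ∖ int(A) = {p93, p95} ∖ ∅ = {p93, p95}.


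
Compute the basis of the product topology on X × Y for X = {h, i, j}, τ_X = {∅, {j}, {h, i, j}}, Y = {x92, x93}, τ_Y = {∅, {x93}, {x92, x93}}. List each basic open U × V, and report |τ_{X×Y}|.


Basis B = {∅ × ∅, {j} × {x93}, {j} × {x92, x93}, {h, i, j} × {x93}, {h, i, j} × {x92, x93}}; |τ_{X×Y}| = 6.

Enumerate products U × V with U ∈ τ_X, V ∈ τ_Y (deduplicated):
  ∅ × ∅ = {} (∅)
  {j} × {x93} = {(j,x93)}
  {j} × {x92, x93} = {(j,x92), (j,x93)}
  {h, i, j} × {x93} = {(h,x93), (i,x93), (j,x93)}
  {h, i, j} × {x92, x93} = {(h,x92), (h,x93), (i,x92), (i,x93), (j,x92), (j,x93)}
These 5 distinct sets form the basis B.
Close under arbitrary unions to get τ_{X×Y}; counting gives |τ_{X×Y}| = 6.


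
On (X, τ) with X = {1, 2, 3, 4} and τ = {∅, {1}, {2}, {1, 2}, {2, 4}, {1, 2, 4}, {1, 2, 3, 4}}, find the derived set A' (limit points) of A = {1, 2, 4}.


A' = {3, 4}

For each x ∈ X, list the open sets U ∈ τ with x ∈ U, then check whether U ∩ (A ∖ {x}) ≠ ∅ for every such U.
  x = 1: open {1} ∋ x has {1} ∩ (A ∖ {1}) = ∅, so x is NOT a limit point.
  x = 2: open {2} ∋ x has {2} ∩ (A ∖ {2}) = ∅, so x is NOT a limit point.
  x = 3: opens ∋ x are {1, 2, 3, 4}; each meets A ∖ {3}, so x IS a limit point.
  x = 4: opens ∋ x are {2, 4}, {1, 2, 4}, {1, 2, 3, 4}; each meets A ∖ {4}, so x IS a limit point.
Collecting: A' = {3, 4}.


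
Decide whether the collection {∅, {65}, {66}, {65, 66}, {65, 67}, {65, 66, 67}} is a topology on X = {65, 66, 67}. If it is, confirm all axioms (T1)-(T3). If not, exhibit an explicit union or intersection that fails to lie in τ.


τ IS a topology on X.

Axiom (T1): ∅ ∈ τ? Yes; X ∈ τ? Yes.
Axiom (T2/T3): check pairwise unions and intersections of members of τ.
All pairwise intersections and unions checked — each lies in τ. Therefore τ satisfies (T1), (T2), (T3): it IS a topology on X.


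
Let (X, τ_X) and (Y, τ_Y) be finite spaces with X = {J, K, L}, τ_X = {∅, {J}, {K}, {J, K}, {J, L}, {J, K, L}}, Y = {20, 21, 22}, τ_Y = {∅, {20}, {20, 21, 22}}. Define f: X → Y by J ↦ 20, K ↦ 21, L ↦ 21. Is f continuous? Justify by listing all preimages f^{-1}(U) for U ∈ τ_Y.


f IS continuous.

Compute f^{-1}(U) for each U ∈ τ_Y:
  U = ∅: f^{-1}(U) = ∅ ∈ τ_X ✓.
  U = {20}: f^{-1}(U) = {J} ∈ τ_X ✓.
  U = {20, 21, 22}: f^{-1}(U) = {J, K, L} ∈ τ_X ✓.
Every preimage lies in τ_X, so f IS continuous.


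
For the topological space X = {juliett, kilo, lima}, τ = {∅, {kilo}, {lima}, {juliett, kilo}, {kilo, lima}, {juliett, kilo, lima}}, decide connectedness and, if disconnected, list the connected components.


(X, τ) is disconnected; components = [{lima}, {juliett, kilo}].

Find clopen sets (U ∈ τ with X ∖ U ∈ τ):
  U = ∅, X ∖ U = {juliett, kilo, lima} — both open, so U is clopen.
  U = {lima}, X ∖ U = {juliett, kilo} — both open, so U is clopen.
  U = {juliett, kilo}, X ∖ U = {lima} — both open, so U is clopen.
  U = {juliett, kilo, lima}, X ∖ U = ∅ — both open, so U is clopen.
Nontrivial clopen(s) exist: e.g. {lima}. So (X, τ) is disconnected.
Compute connected components by grouping points that agree on all clopens:
  component: {lima}
  component: {juliett, kilo}


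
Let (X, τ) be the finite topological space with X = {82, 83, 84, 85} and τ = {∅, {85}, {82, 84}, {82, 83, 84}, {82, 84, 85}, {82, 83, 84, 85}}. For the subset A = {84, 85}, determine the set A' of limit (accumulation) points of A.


A' = {82, 83}

For each x ∈ X, list the open sets U ∈ τ with x ∈ U, then check whether U ∩ (A ∖ {x}) ≠ ∅ for every such U.
  x = 82: opens ∋ x are {82, 84}, {82, 83, 84}, {82, 84, 85}, {82, 83, 84, 85}; each meets A ∖ {82}, so x IS a limit point.
  x = 83: opens ∋ x are {82, 83, 84}, {82, 83, 84, 85}; each meets A ∖ {83}, so x IS a limit point.
  x = 84: open {82, 84} ∋ x has {82, 84} ∩ (A ∖ {84}) = ∅, so x is NOT a limit point.
  x = 85: open {85} ∋ x has {85} ∩ (A ∖ {85}) = ∅, so x is NOT a limit point.
Collecting: A' = {82, 83}.


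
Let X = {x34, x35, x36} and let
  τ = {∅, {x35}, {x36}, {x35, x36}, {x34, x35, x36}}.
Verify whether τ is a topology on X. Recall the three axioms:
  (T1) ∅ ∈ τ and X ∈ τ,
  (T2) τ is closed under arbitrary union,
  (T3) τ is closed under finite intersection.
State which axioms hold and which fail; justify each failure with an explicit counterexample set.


τ IS a topology on X.

Axiom (T1): ∅ ∈ τ? Yes; X ∈ τ? Yes.
Axiom (T2/T3): check pairwise unions and intersections of members of τ.
All pairwise intersections and unions checked — each lies in τ. Therefore τ satisfies (T1), (T2), (T3): it IS a topology on X.


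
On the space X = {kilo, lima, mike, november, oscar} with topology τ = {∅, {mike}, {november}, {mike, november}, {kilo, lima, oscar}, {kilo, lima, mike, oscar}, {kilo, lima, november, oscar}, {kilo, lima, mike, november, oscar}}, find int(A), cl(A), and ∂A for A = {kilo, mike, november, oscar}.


int(A) = {mike, november}, cl(A) = {kilo, lima, mike, november, oscar}, ∂A = {kilo, lima, oscar}.

Closed sets in (X, τ) are complements of opens:
  closed(X, τ) = {∅, {mike}, {november}, {mike, november}, {kilo, lima, oscar}, {kilo, lima, mike, oscar}, {kilo, lima, november, oscar}, {kilo, lima, mike, november, oscar}}.
int(A) = ⋃ {U ∈ τ : U ⊆ A}. Opens contained in A: ∅, {mike}, {november}, {mike, november}.
Taking the union of these: int(A) = {mike, november}.
cl(A) = ⋂ {C closed : A ⊆ C}. Closed sets containing A: {kilo, lima, mike, november, oscar}.
Intersecting these: cl(A) = {kilo, lima, mike, november, oscar}.
∂A = cl(A) ∖ int(A) = {kilo, lima, mike, november, oscar} ∖ {mike, november} = {kilo, lima, oscar}.


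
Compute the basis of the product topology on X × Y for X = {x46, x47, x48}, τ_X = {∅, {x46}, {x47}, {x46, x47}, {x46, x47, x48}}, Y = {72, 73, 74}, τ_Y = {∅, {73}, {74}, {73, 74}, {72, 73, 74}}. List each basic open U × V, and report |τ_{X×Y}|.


Basis B = {∅ × ∅, {x46} × {73}, {x46} × {74}, {x47} × {73}, {x47} × {74}, {x46} × {73, 74}, {x46, x47} × {73}, {x46, x47} × {74}, {x47} × {73, 74}, {x46} × {72, 73, 74}, {x46, x47, x48} × {73}, {x46, x47, x48} × {74}, {x47} × {72, 73, 74}, {x46, x47} × {73, 74}, {x46, x47} × {72, 73, 74}, {x46, x47, x48} × {73, 74}, {x46, x47, x48} × {72, 73, 74}}; |τ_{X×Y}| = 48.

Enumerate products U × V with U ∈ τ_X, V ∈ τ_Y (deduplicated):
  ∅ × ∅ = {} (∅)
  {x46} × {73} = {(x46,73)}
  {x46} × {74} = {(x46,74)}
  {x47} × {73} = {(x47,73)}
  {x47} × {74} = {(x47,74)}
  {x46} × {73, 74} = {(x46,73), (x46,74)}
  {x46, x47} × {73} = {(x46,73), (x47,73)}
  {x46, x47} × {74} = {(x46,74), (x47,74)}
  {x47} × {73, 74} = {(x47,73), (x47,74)}
  {x46} × {72, 73, 74} = {(x46,72), (x46,73), (x46,74)}
  {x46, x47, x48} × {73} = {(x46,73), (x47,73), (x48,73)}
  {x46, x47, x48} × {74} = {(x46,74), (x47,74), (x48,74)}
  {x47} × {72, 73, 74} = {(x47,72), (x47,73), (x47,74)}
  {x46, x47} × {73, 74} = {(x46,73), (x46,74), (x47,73), (x47,74)}
  {x46, x47} × {72, 73, 74} = {(x46,72), (x46,73), (x46,74), (x47,72), (x47,73), (x47,74)}
  {x46, x47, x48} × {73, 74} = {(x46,73), (x46,74), (x47,73), (x47,74), (x48,73), (x48,74)}
  {x46, x47, x48} × {72, 73, 74} = {(x46,72), (x46,73), (x46,74), (x47,72), (x47,73), (x47,74), (x48,72), (x48,73), (x48,74)}
These 17 distinct sets form the basis B.
Close under arbitrary unions to get τ_{X×Y}; counting gives |τ_{X×Y}| = 48.


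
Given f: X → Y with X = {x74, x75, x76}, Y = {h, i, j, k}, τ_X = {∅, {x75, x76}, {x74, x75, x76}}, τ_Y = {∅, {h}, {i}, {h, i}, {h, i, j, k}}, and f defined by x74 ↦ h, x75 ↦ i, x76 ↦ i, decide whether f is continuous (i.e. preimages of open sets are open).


f is NOT continuous.

Compute f^{-1}(U) for each U ∈ τ_Y:
  U = ∅: f^{-1}(U) = ∅ ∈ τ_X ✓.
  U = {h}: f^{-1}(U) = {x74} ∉ τ_X ✗.
  U = {i}: f^{-1}(U) = {x75, x76} ∈ τ_X ✓.
  U = {h, i}: f^{-1}(U) = {x74, x75, x76} ∈ τ_X ✓.
  U = {h, i, j, k}: f^{-1}(U) = {x74, x75, x76} ∈ τ_X ✓.
Found U = {h} with f^{-1}(U) = {x74} not in τ_X. Therefore f is NOT continuous.


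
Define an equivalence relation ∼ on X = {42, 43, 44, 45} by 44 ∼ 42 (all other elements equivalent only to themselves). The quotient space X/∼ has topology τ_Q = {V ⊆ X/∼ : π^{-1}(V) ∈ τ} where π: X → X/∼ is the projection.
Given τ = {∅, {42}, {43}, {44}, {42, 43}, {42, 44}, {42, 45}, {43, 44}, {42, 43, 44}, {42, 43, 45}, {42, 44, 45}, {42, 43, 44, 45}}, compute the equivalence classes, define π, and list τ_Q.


X/∼ = {[42=44], [43], [45]}; |τ_Q| = 6.

Equivalence classes: [42=44], [43], [45].
Quotient map π: X → X/∼ sends 42 ↦ [42=44], 43 ↦ [43], 44 ↦ [42=44], 45 ↦ [45].
For each subset V ⊆ X/∼, compute π^{-1}(V) ⊆ X and check whether π^{-1}(V) ∈ τ. V is open in τ_Q iff π^{-1}(V) ∈ τ.
  V = {}: π^{-1}(V) = ∅ ∈ τ ✓.
  V = {[42=44]}: π^{-1}(V) = {42, 44} ∈ τ ✓.
  V = {[43]}: π^{-1}(V) = {43} ∈ τ ✓.
  V = {[42=44], [43]}: π^{-1}(V) = {42, 43, 44} ∈ τ ✓.
  V = {[45]}: π^{-1}(V) = {45} ∉ τ ✗.
  V = {[42=44], [45]}: π^{-1}(V) = {42, 44, 45} ∈ τ ✓.
  V = {[43], [45]}: π^{-1}(V) = {43, 45} ∉ τ ✗.
  V = {[42=44], [43], [45]}: π^{-1}(V) = {42, 43, 44, 45} ∈ τ ✓.
Open sets in the quotient: τ_Q = {{}, {[42=44]}, {[43]}, {[42=44], [43]}, {[42=44], [45]}, {[42=44], [43], [45]}} (6 elements).
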